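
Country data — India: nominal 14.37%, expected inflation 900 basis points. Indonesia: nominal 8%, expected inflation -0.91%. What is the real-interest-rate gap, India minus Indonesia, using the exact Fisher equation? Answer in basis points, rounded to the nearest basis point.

India: (1 + 0.1437)/(1 + 0.0900) − 1 = 4.9266%
Indonesia: (1 + 0.0800)/(1 − 0.0091) − 1 = 8.9918%
Differential = 4.9266% − 8.9918% = -4.0652% → -407 basis points.

-407 basis points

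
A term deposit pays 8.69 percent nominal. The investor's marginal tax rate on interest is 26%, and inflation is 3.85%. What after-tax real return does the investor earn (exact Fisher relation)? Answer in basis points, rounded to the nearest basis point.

After-tax nominal return = 8.69% × (1 − 0.26) = 6.4306%.
1 + r = 1.064306 / 1.03850 = 1.024849
After-tax real rate = 1.024849 − 1 → 248 basis points.

248 basis points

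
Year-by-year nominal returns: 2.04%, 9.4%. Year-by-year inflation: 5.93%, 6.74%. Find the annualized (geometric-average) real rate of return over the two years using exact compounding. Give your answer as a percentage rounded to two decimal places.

-0.64%

Nominal growth factor = 1.0204 × 1.0940 = 1.11631760
Price-level growth factor = 1.0593 × 1.0674 = 1.13069682
Real growth factor = 1.11631760 / 1.13069682 = 0.98728287
Annualized real rate = 0.98728287^(1/2) − 1 = -0.6379% → -0.64%.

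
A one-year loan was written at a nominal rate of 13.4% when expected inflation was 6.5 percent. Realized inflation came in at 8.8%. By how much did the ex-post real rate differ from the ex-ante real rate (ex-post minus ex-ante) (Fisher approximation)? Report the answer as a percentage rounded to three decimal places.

Ex-ante: 13.4% − 6.5% = 6.900%
Ex-post: 13.4% − 8.8% = 4.600%
Difference (ex-post − ex-ante) = -2.3000% → -2.300%.

-2.300%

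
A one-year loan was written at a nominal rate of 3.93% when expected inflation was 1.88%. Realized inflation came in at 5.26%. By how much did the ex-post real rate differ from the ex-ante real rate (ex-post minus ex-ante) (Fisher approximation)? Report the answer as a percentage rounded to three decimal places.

Ex-ante: 3.93% − 1.88% = 2.050%
Ex-post: 3.93% − 5.26% = -1.330%
Difference (ex-post − ex-ante) = -3.3800% → -3.380%.

-3.380%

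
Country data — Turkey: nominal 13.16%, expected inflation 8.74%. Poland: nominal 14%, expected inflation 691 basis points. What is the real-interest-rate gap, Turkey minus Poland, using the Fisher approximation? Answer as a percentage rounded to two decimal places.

-2.67%

Turkey: 13.16% − 8.74% = 4.420%
Poland: 14% − 6.91% = 7.090%
Differential = -2.670% → -2.67%.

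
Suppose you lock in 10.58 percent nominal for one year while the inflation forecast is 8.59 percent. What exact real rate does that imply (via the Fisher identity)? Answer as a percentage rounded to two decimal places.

By the Fisher identity, 1 + r = (1 + i)/(1 + π).
1 + r = 1.10580 / 1.08590 = 1.018326
r = 1.018326 − 1 = 1.8326%, i.e. 1.83%.

1.83%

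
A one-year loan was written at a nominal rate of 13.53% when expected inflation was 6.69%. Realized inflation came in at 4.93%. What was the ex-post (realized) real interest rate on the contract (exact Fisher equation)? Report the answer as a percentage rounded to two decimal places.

Ex-post: (1 + 0.1353)/(1 + 0.0493) − 1 = 8.1959%
So the realized real rate is 8.20%.

8.20%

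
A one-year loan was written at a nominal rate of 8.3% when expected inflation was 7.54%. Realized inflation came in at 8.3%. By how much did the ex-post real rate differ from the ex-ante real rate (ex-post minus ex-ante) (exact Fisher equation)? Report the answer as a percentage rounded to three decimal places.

Ex-ante: (1 + 0.0830)/(1 + 0.0754) − 1 = 0.7067%
Ex-post: (1 + 0.0830)/(1 + 0.0830) − 1 = 0.0000%
Difference (ex-post − ex-ante) = -0.7067% → -0.707%.

-0.707%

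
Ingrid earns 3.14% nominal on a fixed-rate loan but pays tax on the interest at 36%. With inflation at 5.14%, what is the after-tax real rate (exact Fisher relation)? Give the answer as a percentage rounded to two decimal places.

-2.98%

After-tax nominal return = 3.14% × (1 − 0.36) = 2.0096%.
1 + r = 1.020096 / 1.05140 = 0.970226
After-tax real rate = 0.970226 − 1 → -2.98%.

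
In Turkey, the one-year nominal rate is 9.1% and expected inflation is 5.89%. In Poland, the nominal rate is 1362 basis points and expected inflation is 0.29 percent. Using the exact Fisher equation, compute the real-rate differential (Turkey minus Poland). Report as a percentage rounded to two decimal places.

Turkey: (1 + 0.0910)/(1 + 0.0589) − 1 = 3.0314%
Poland: (1 + 0.1362)/(1 + 0.0029) − 1 = 13.2915%
Differential = 3.0314% − 13.2915% = -10.2600% → -10.26%.

-10.26%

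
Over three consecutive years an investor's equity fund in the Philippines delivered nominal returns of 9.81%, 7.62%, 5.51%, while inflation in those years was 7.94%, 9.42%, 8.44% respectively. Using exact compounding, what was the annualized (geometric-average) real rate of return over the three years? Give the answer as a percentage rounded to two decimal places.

-0.89%

Compound the nominal returns: 1.0981 × 1.0762 × 1.0551 = 1.24689103.
Compound inflation: 1.0794 × 1.0942 × 1.0844 = 1.28076259.
Deflate: 1.24689103 / 1.28076259 = 0.97355360.
Annualized real rate = 0.97355360^(1/3) − 1 = -0.8894% → -0.89%.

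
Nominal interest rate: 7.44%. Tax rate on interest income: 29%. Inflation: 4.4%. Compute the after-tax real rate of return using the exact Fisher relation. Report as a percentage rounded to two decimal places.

0.85%

After-tax nominal return = 7.44% × (1 − 0.29) = 5.2824%.
1 + r = 1.052824 / 1.04400 = 1.008452
After-tax real rate = 1.008452 − 1 → 0.85%.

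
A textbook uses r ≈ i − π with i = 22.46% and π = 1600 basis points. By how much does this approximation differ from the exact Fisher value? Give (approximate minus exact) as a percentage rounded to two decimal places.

Approximate: r ≈ 22.460% − 16.000% = 6.4600%
Exact: (1 + 0.2246)/(1 + 0.1600) − 1 = 5.5690%
Error = 6.4600% − 5.5690% = 0.8910% → 0.89%.

0.89%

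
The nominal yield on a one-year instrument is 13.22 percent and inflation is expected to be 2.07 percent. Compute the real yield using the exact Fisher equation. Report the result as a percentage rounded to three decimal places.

By the Fisher relation, 1 + r = (1 + i)/(1 + π).
1 + r = 1.13220 / 1.02070 = 1.109239
r = 1.109239 − 1 = 10.9239%, i.e. 10.924%.

10.924%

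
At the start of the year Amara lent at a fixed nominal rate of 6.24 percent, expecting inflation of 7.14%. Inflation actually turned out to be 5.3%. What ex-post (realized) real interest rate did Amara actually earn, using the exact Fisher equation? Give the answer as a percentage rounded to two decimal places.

Ex-post: (1 + 0.0624)/(1 + 0.0530) − 1 = 0.8927%
So the realized real rate is 0.89%.

0.89%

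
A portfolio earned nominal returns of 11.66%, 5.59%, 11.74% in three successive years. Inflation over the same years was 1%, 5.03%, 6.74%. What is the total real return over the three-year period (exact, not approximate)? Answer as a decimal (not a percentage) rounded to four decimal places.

0.1635

Nominal growth factor = 1.1166 × 1.0559 × 1.1174 = 1.317435
Price-level growth factor = 1.0100 × 1.0503 × 1.0674 = 1.132301
Real growth factor = 1.317435 / 1.132301 = 1.163502
Total real return = 1.163502 − 1 → 0.1635.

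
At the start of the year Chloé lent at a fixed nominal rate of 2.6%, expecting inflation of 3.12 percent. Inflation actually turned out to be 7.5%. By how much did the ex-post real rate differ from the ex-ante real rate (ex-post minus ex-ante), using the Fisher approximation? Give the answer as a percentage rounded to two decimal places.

-4.38%

Ex-ante: 2.6% − 3.12% = -0.520%
Ex-post: 2.6% − 7.5% = -4.900%
Difference (ex-post − ex-ante) = -4.3800% → -4.38%.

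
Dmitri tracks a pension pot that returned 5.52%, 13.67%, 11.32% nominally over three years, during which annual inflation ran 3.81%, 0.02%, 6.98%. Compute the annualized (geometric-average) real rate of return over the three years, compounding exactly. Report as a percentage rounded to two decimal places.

6.33%

Compound the nominal returns: 1.0552 × 1.1367 × 1.1132 = 1.33522311.
Compound inflation: 1.0381 × 1.0002 × 1.0698 = 1.11078149.
Deflate: 1.33522311 / 1.11078149 = 1.20205740.
Annualized real rate = 1.20205740^(1/3) − 1 = 6.3266% → 6.33%.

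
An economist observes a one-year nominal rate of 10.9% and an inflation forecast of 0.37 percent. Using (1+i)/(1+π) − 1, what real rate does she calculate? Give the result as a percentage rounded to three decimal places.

1 + r = 1.10900 / 1.00370 = 1.104912
r = 1.104912 − 1 = 10.4912%, i.e. 10.491%.

10.491%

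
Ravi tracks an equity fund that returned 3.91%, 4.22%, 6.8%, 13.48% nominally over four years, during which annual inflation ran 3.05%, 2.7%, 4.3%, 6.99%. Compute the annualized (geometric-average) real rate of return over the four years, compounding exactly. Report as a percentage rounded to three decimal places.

2.675%

Compound the nominal returns: 1.0391 × 1.0422 × 1.0680 × 1.1348 = 1.31249904.
Compound inflation: 1.0305 × 1.0270 × 1.0430 × 1.0699 = 1.18098923.
Deflate: 1.31249904 / 1.18098923 = 1.11135564.
Annualized real rate = 1.11135564^(1/4) − 1 = 2.6747% → 2.675%.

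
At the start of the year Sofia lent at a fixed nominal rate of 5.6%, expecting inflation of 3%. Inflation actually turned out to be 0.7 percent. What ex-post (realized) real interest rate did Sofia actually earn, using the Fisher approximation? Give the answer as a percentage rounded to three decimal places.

4.900%

Ex-post: 5.6% − 0.7% = 4.900%
So the realized real rate is 4.900%.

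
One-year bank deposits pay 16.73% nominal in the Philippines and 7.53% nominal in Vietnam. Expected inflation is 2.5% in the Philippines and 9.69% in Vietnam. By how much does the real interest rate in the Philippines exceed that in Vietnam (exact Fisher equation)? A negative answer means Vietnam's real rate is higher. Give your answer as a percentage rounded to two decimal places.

The Philippines: (1 + 0.1673)/(1 + 0.0250) − 1 = 13.8829%
Vietnam: (1 + 0.0753)/(1 + 0.0969) − 1 = -1.9692%
Differential = 13.8829% − (-1.9692%) = 15.8521% → 15.85%.

15.85%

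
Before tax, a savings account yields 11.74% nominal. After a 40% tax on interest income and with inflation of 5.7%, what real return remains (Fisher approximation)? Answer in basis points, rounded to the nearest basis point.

After-tax nominal return = 11.74% × (1 − 0.4) = 7.0440%.
r ≈ 7.0440% − 5.7% → 134 basis points.

134 basis points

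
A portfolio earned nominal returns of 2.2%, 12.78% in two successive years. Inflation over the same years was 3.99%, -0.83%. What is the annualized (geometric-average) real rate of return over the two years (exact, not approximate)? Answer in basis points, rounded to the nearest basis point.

572 basis points

Nominal growth factor = 1.0220 × 1.1278 = 1.15261160
Price-level growth factor = 1.0399 × 0.9917 = 1.03126883
Real growth factor = 1.15261160 / 1.03126883 = 1.11766357
Annualized real rate = 1.11766357^(1/2) − 1 = 5.7196% → 572 basis points.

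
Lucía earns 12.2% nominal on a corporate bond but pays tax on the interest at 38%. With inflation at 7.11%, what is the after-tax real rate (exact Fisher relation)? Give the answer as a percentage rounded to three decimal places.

After-tax nominal return = 12.2% × (1 − 0.38) = 7.5640%.
1 + r = 1.07564 / 1.07110 = 1.004239
After-tax real rate = 1.004239 − 1 → 0.424%.

0.424%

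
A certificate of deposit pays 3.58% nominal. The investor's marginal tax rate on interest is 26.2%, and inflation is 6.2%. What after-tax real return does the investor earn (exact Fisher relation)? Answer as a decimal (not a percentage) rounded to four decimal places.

After-tax nominal return = 3.58% × (1 − 0.262) = 2.64204%.
1 + r = 1.0264204 / 1.06200 = 0.966498
After-tax real rate = 0.966498 − 1 → -0.0335.

-0.0335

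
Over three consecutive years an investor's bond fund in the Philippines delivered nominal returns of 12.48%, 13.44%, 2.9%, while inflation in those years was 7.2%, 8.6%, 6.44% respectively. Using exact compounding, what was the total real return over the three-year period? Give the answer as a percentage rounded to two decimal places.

Compound the nominal returns: 1.1248 × 1.1344 × 1.0290 = 1.312976.
Compound inflation: 1.0720 × 1.0860 × 1.0644 = 1.239166.
Deflate: 1.312976 / 1.239166 = 1.059565.
Total real return = 1.059565 − 1 → 5.96%.

5.96%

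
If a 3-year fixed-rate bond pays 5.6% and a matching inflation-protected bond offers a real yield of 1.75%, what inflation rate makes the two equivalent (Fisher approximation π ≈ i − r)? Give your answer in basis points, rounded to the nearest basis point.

π ≈ i − r = 5.6% − 1.75% → 385 basis points.

385 basis points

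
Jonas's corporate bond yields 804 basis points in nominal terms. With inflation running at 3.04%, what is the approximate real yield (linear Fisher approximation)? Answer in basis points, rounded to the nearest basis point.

500 basis points

r ≈ i − π = 8.04% − 3.04% = 500 basis points.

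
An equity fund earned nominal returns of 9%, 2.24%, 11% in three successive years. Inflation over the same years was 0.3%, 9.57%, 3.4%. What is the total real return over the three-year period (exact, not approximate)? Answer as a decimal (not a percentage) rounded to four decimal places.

Nominal growth factor = 1.0900 × 1.0224 × 1.1100 = 1.237002
Price-level growth factor = 1.0030 × 1.0957 × 1.0340 = 1.136353
Real growth factor = 1.237002 / 1.136353 = 1.088572
Total real return = 1.088572 − 1 → 0.0886.

0.0886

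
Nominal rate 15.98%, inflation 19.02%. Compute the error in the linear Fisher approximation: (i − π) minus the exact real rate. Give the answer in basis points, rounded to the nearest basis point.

-49 basis points

Approximate: r ≈ 15.980% − 19.020% = -3.0400%
Exact: (1 + 0.1598)/(1 + 0.1902) − 1 = -2.5542%
Error = -3.0400% − (-2.5542%) = -0.4858% → -49 basis points.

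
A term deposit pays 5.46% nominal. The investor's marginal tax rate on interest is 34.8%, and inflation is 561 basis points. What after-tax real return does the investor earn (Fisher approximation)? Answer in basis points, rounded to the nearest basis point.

After-tax nominal return = 5.46% × (1 − 0.348) = 3.55992%.
r ≈ 3.55992% − 5.61% → -205 basis points.

-205 basis points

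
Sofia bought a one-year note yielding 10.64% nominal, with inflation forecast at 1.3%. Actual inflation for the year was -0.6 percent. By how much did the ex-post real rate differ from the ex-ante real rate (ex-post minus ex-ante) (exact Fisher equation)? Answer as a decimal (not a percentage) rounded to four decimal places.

Ex-ante: (1 + 0.1064)/(1 + 0.0130) − 1 = 9.2201%
Ex-post: (1 + 0.1064)/(1 − 0.0060) − 1 = 11.3078%
Difference (ex-post − ex-ante) = 2.0877% → 0.0209.

0.0209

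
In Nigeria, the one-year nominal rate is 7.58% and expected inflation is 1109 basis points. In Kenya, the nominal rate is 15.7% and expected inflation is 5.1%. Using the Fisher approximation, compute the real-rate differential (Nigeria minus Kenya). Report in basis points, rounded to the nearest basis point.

-1411 basis points

Nigeria: 7.58% − 11.09% = -3.510%
Kenya: 15.7% − 5.1% = 10.600%
Differential = -14.110% → -1411 basis points.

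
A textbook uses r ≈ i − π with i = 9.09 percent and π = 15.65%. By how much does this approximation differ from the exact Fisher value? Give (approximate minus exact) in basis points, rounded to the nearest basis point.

-89 basis points

Approximate: r ≈ 9.090% − 15.650% = -6.5600%
Exact: (1 + 0.0909)/(1 + 0.1565) − 1 = -5.6723%
Error = -6.5600% − (-5.6723%) = -0.8877% → -89 basis points.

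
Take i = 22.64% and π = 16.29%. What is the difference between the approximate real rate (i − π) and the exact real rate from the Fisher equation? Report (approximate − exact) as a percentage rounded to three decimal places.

Approximate: r ≈ 22.640% − 16.290% = 6.3500%
Exact: (1 + 0.2264)/(1 + 0.1629) − 1 = 5.46049%
Error = 6.3500% − 5.46049% = 0.88951% → 0.890%.

0.890%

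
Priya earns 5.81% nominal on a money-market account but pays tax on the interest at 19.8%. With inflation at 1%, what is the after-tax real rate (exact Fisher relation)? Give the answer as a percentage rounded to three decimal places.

3.623%

After-tax nominal return = 5.81% × (1 − 0.198) = 4.65962%.
1 + r = 1.0465962 / 1.01000 = 1.036234
After-tax real rate = 1.036234 − 1 → 3.623%.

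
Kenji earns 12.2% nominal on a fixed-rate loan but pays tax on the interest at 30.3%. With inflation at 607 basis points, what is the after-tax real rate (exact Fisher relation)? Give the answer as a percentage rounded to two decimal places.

After-tax nominal return = 12.2% × (1 − 0.303) = 8.5034%.
1 + r = 1.085034 / 1.06070 = 1.022941
After-tax real rate = 1.022941 − 1 → 2.29%.

2.29%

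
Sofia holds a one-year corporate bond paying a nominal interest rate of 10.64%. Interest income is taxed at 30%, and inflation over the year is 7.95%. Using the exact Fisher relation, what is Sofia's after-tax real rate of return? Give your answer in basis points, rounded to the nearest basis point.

-47 basis points

After-tax nominal return = 10.64% × (1 − 0.3) = 7.4480%.
1 + r = 1.07448 / 1.07950 = 0.9953497
After-tax real rate = 0.9953497 − 1 → -47 basis points.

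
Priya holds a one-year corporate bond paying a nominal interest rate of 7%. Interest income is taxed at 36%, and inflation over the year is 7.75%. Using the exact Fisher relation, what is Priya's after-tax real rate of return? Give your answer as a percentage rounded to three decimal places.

After-tax nominal return = 7% × (1 − 0.36) = 4.4800%.
1 + r = 1.04480 / 1.07750 = 0.969652
After-tax real rate = 0.969652 − 1 → -3.035%.

-3.035%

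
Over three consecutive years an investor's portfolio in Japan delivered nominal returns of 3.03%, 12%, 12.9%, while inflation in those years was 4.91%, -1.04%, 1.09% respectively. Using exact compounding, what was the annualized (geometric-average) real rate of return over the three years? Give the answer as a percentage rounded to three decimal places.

7.472%

Compound the nominal returns: 1.0303 × 1.1200 × 1.1290 = 1.30279374.
Compound inflation: 1.0491 × 0.9896 × 1.0109 = 1.04950562.
Deflate: 1.30279374 / 1.04950562 = 1.24134041.
Annualized real rate = 1.24134041^(1/3) − 1 = 7.4724% → 7.472%.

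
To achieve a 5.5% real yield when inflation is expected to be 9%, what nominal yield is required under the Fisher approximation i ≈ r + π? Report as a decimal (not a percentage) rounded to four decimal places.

i ≈ r + π = 5.5% + 9% = 0.1450.

0.1450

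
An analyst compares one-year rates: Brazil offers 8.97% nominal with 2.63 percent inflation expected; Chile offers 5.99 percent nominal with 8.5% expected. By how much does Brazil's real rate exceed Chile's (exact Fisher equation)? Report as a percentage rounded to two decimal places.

8.49%

Brazil: (1 + 0.0897)/(1 + 0.0263) − 1 = 6.1775%
Chile: (1 + 0.0599)/(1 + 0.0850) − 1 = -2.3134%
Differential = 6.1775% − (-2.3134%) = 8.4909% → 8.49%.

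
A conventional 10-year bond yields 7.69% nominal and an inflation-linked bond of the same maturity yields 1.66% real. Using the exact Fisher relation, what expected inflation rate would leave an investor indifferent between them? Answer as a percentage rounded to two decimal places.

5.93%

(1 + π) = (1 + i)/(1 + r) = 1.07690 / 1.01660 = 1.059315
Break-even inflation = 1.059315 − 1 → 5.93%.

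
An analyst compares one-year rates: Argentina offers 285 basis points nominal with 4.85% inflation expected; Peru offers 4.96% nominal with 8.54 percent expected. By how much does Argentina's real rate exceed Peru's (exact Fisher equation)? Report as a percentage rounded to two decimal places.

1.39%

Argentina: (1 + 0.0285)/(1 + 0.0485) − 1 = -1.9075%
Peru: (1 + 0.0496)/(1 + 0.0854) − 1 = -3.2983%
Differential = -1.9075% − (-3.2983%) = 1.3908% → 1.39%.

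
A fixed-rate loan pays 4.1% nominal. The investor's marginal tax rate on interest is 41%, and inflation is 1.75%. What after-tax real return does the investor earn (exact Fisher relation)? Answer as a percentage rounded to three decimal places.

After-tax nominal return = 4.1% × (1 − 0.41) = 2.4190%.
1 + r = 1.02419 / 1.01750 = 1.0065749
After-tax real rate = 1.0065749 − 1 → 0.657%.

0.657%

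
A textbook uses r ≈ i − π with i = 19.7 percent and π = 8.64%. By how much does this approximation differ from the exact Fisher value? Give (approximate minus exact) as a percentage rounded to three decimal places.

0.880%

Approximate: r ≈ 19.700% − 8.640% = 11.0600%
Exact: (1 + 0.1970)/(1 + 0.0864) − 1 = 10.1804%
Error = 11.0600% − 10.1804% = 0.8796% → 0.880%.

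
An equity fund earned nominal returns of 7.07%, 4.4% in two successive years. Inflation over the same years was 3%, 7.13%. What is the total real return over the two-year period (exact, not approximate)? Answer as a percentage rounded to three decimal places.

Nominal growth factor = 1.0707 × 1.0440 = 1.1178108
Price-level growth factor = 1.0300 × 1.0713 = 1.1034390
Real growth factor = 1.1178108 / 1.1034390 = 1.0130246
Total real return = 1.0130246 − 1 → 1.302%.

1.302%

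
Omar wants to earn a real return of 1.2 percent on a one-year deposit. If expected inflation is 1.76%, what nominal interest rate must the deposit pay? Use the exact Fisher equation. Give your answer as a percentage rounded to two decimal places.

2.98%

(1 + i) = (1 + r)(1 + π) = 1.01200 × 1.01760 = 1.0298112
i = 1.0298112 − 1, so the required nominal rate is 2.98%.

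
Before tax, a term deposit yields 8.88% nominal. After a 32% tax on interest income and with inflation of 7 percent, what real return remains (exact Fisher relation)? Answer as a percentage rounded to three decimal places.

-0.899%

After-tax nominal return = 8.88% × (1 − 0.32) = 6.0384%.
1 + r = 1.060384 / 1.07000 = 0.991013
After-tax real rate = 0.991013 − 1 → -0.899%.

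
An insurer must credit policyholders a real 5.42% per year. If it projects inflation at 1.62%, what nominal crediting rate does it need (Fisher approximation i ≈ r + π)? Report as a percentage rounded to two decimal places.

i ≈ r + π = 5.42% + 1.62% = 7.04%.

7.04%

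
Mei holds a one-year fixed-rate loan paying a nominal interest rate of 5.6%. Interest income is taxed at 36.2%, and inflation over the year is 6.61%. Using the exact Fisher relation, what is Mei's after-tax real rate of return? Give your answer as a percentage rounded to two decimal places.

After-tax nominal return = 5.6% × (1 − 0.362) = 3.5728%.
1 + r = 1.035728 / 1.06610 = 0.971511
After-tax real rate = 0.971511 − 1 → -2.85%.

-2.85%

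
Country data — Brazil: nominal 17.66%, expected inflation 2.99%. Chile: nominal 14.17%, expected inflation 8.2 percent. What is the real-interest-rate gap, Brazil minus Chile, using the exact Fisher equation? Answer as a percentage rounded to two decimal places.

Brazil: (1 + 0.1766)/(1 + 0.0299) − 1 = 14.2441%
Chile: (1 + 0.1417)/(1 + 0.0820) − 1 = 5.5176%
Differential = 14.2441% − 5.5176% = 8.7265% → 8.73%.

8.73%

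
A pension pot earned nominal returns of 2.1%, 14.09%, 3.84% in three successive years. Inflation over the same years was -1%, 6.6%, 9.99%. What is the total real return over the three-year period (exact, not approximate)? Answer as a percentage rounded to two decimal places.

4.21%

Compound the nominal returns: 1.0210 × 1.1409 × 1.0384 = 1.209589.
Compound inflation: 0.9900 × 1.0660 × 1.0999 = 1.160768.
Deflate: 1.209589 / 1.160768 = 1.042059.
Total real return = 1.042059 − 1 → 4.21%.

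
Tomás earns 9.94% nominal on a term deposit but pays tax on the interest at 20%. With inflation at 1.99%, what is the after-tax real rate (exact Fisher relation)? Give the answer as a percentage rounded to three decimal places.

5.846%

After-tax nominal return = 9.94% × (1 − 0.2) = 7.9520%.
1 + r = 1.07952 / 1.01990 = 1.058457
After-tax real rate = 1.058457 − 1 → 5.846%.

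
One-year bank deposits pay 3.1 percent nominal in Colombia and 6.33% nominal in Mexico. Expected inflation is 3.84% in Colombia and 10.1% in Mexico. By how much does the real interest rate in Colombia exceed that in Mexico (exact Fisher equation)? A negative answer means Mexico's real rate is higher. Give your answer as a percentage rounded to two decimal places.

Colombia: (1 + 0.0310)/(1 + 0.0384) − 1 = -0.7126%
Mexico: (1 + 0.0633)/(1 + 0.1010) − 1 = -3.4242%
Differential = -0.7126% − (-3.4242%) = 2.7115% → 2.71%.

2.71%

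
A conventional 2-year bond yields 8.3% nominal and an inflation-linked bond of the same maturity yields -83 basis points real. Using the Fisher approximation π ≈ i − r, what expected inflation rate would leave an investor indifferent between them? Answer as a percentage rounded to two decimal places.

9.13%

π ≈ i − r = 8.3% − (-0.83%) → 9.13%.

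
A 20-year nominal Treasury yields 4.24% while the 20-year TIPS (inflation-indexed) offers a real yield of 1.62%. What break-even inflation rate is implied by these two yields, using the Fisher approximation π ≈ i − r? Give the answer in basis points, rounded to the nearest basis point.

262 basis points

π ≈ i − r = 4.24% − 1.62% → 262 basis points.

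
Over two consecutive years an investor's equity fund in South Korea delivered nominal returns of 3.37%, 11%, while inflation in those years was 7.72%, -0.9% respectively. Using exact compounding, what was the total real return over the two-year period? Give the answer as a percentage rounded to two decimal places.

Compound the nominal returns: 1.0337 × 1.1100 = 1.147407.
Compound inflation: 1.0772 × 0.9910 = 1.067505.
Deflate: 1.147407 / 1.067505 = 1.074849.
Total real return = 1.074849 − 1 → 7.48%.

7.48%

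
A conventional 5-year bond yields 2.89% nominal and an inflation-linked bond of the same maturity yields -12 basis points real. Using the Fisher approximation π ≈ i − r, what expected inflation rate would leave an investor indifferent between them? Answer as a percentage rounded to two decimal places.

3.01%

π ≈ i − r = 2.89% − (-0.12%) → 3.01%.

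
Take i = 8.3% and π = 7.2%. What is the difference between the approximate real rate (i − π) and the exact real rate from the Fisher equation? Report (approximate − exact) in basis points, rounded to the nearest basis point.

7 basis points

Approximate: r ≈ 8.300% − 7.200% = 1.1000%
Exact: (1 + 0.0830)/(1 + 0.0720) − 1 = 1.0261%
Error = 1.1000% − 1.0261% = 0.0739% → 7 basis points.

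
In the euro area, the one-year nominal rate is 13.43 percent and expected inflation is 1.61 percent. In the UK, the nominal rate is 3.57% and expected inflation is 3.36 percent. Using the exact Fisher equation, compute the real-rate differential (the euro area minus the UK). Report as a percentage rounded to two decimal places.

11.43%

The euro area: (1 + 0.1343)/(1 + 0.0161) − 1 = 11.6327%
The UK: (1 + 0.0357)/(1 + 0.0336) − 1 = 0.2032%
Differential = 11.6327% − 0.2032% = 11.4295% → 11.43%.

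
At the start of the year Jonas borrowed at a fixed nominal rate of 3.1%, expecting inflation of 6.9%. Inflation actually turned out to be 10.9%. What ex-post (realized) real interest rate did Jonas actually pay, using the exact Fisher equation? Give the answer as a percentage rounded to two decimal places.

-7.03%

Ex-post: (1 + 0.0310)/(1 + 0.1090) − 1 = -7.0334%
So the realized real rate is -7.03%.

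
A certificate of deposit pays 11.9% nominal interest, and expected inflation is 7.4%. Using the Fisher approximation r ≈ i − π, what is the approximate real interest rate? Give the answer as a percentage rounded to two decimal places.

4.50%

r ≈ i − π = 11.9% − 7.4% = 4.50%.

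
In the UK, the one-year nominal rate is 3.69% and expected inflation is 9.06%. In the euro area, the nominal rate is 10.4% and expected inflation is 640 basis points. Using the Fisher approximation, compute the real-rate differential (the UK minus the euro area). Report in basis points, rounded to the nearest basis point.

The UK: 3.69% − 9.06% = -5.370%
The euro area: 10.4% − 6.4% = 4.000%
Differential = -9.370% → -937 basis points.

-937 basis points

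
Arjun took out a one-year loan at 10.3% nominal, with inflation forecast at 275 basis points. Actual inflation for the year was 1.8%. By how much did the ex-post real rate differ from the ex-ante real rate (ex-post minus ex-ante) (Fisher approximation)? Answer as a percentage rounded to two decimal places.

0.95%

Ex-ante: 10.3% − 2.75% = 7.550%
Ex-post: 10.3% − 1.8% = 8.500%
Difference (ex-post − ex-ante) = 0.9500% → 0.95%.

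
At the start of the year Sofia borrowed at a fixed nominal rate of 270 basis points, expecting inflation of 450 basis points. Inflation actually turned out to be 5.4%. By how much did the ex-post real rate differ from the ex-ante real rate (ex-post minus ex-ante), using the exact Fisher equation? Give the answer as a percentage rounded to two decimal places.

-0.84%

Ex-ante: (1 + 0.0270)/(1 + 0.0450) − 1 = -1.7225%
Ex-post: (1 + 0.0270)/(1 + 0.0540) − 1 = -2.5617%
Difference (ex-post − ex-ante) = -0.8392% → -0.84%.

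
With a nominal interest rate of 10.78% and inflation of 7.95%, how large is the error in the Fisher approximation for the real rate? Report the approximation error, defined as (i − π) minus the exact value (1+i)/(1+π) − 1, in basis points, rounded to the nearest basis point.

21 basis points

Approximate: r ≈ 10.780% − 7.950% = 2.8300%
Exact: (1 + 0.1078)/(1 + 0.0795) − 1 = 2.6216%
Error = 2.8300% − 2.6216% = 0.2084% → 21 basis points.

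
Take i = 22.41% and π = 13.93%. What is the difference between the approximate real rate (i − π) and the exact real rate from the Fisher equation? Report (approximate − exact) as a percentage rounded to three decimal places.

Approximate: r ≈ 22.410% − 13.930% = 8.4800%
Exact: (1 + 0.2241)/(1 + 0.1393) − 1 = 7.4432%
Error = 8.4800% − 7.4432% = 1.0368% → 1.037%.

1.037%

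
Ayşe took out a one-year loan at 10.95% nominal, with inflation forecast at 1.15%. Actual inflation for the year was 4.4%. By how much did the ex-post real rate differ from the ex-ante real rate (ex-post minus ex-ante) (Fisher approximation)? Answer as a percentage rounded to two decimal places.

-3.25%

Ex-ante: 10.95% − 1.15% = 9.800%
Ex-post: 10.95% − 4.4% = 6.550%
Difference (ex-post − ex-ante) = -3.2500% → -3.25%.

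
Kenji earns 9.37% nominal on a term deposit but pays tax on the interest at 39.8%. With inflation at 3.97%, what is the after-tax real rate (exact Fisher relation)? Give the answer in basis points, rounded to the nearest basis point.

161 basis points

After-tax nominal return = 9.37% × (1 − 0.398) = 5.64074%.
1 + r = 1.0564074 / 1.03970 = 1.016069
After-tax real rate = 1.016069 − 1 → 161 basis points.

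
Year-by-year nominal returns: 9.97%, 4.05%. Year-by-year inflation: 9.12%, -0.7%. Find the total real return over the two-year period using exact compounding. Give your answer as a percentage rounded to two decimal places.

Compound the nominal returns: 1.0997 × 1.0405 = 1.144238.
Compound inflation: 1.0912 × 0.9930 = 1.083562.
Deflate: 1.144238 / 1.083562 = 1.055997.
Total real return = 1.055997 − 1 → 5.60%.

5.60%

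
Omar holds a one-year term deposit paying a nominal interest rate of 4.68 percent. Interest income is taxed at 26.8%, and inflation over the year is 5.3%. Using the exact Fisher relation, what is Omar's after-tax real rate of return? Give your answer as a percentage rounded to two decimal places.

-1.78%

After-tax nominal return = 4.68% × (1 − 0.268) = 3.42576%.
1 + r = 1.0342576 / 1.05300 = 0.982201
After-tax real rate = 0.982201 − 1 → -1.78%.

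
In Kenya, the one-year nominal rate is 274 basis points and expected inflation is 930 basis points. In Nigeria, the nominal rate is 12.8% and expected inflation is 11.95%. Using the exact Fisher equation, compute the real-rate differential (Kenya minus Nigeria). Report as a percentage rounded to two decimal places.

Kenya: (1 + 0.0274)/(1 + 0.0930) − 1 = -6.0018%
Nigeria: (1 + 0.1280)/(1 + 0.1195) − 1 = 0.7593%
Differential = -6.0018% − 0.7593% = -6.7611% → -6.76%.

-6.76%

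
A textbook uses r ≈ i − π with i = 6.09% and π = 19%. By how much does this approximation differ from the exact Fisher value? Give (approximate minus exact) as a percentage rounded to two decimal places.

-2.06%

Approximate: r ≈ 6.090% − 19.000% = -12.9100%
Exact: (1 + 0.0609)/(1 + 0.1900) − 1 = -10.8487%
Error = -12.9100% − (-10.8487%) = -2.0613% → -2.06%.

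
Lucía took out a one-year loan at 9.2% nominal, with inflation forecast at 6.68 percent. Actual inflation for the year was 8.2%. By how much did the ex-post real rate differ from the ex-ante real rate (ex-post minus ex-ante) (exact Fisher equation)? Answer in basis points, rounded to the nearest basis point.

Ex-ante: (1 + 0.0920)/(1 + 0.0668) − 1 = 2.3622%
Ex-post: (1 + 0.0920)/(1 + 0.0820) − 1 = 0.9242%
Difference (ex-post − ex-ante) = -1.4380% → -144 basis points.

-144 basis points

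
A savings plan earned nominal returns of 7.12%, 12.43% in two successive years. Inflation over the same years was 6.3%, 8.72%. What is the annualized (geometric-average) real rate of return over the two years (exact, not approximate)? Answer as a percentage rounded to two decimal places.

2.08%

Compound the nominal returns: 1.0712 × 1.1243 = 1.20435016.
Compound inflation: 1.0630 × 1.0872 = 1.15569360.
Deflate: 1.20435016 / 1.15569360 = 1.04210161.
Annualized real rate = 1.04210161^(1/2) − 1 = 2.0834% → 2.08%.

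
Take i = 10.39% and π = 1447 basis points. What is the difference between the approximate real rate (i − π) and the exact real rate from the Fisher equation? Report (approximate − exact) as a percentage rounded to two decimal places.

Approximate: r ≈ 10.390% − 14.470% = -4.0800%
Exact: (1 + 0.1039)/(1 + 0.1447) − 1 = -3.5643%
Error = -4.0800% − (-3.5643%) = -0.5157% → -0.52%.

-0.52%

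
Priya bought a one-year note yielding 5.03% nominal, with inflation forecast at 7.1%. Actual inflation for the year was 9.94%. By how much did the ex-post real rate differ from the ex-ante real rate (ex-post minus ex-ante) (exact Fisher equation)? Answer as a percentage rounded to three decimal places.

-2.533%

Ex-ante: (1 + 0.0503)/(1 + 0.0710) − 1 = -1.9328%
Ex-post: (1 + 0.0503)/(1 + 0.0994) − 1 = -4.4661%
Difference (ex-post − ex-ante) = -2.5333% → -2.533%.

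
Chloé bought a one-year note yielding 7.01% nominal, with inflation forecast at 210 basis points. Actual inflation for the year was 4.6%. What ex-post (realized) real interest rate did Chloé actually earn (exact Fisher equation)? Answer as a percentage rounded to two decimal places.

2.30%

Ex-post: (1 + 0.0701)/(1 + 0.0460) − 1 = 2.3040%
So the realized real rate is 2.30%.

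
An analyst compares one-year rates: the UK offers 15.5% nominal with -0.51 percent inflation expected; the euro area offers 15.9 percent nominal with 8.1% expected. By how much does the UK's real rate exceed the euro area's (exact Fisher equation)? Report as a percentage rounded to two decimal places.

8.88%

The UK: (1 + 0.1550)/(1 − 0.0051) − 1 = 16.0921%
The euro area: (1 + 0.1590)/(1 + 0.0810) − 1 = 7.2155%
Differential = 16.0921% − 7.2155% = 8.8765% → 8.88%.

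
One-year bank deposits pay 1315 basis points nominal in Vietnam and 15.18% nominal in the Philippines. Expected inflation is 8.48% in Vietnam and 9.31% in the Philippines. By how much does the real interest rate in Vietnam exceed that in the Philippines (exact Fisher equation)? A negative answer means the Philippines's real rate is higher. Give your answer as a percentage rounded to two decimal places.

-1.07%

Vietnam: (1 + 0.1315)/(1 + 0.0848) − 1 = 4.3049%
The Philippines: (1 + 0.1518)/(1 + 0.0931) − 1 = 5.3700%
Differential = 4.3049% − 5.3700% = -1.0651% → -1.07%.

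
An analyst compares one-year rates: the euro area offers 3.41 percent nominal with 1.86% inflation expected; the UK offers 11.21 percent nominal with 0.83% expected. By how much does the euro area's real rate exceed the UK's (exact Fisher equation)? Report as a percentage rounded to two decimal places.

-8.77%

The euro area: (1 + 0.0341)/(1 + 0.0186) − 1 = 1.5217%
The UK: (1 + 0.1121)/(1 + 0.0083) − 1 = 10.2946%
Differential = 1.5217% − 10.2946% = -8.7729% → -8.77%.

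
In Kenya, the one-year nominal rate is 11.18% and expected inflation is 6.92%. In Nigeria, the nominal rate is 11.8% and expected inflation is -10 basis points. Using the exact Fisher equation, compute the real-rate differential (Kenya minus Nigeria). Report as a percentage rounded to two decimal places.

Kenya: (1 + 0.1118)/(1 + 0.0692) − 1 = 3.9843%
Nigeria: (1 + 0.1180)/(1 − 0.0010) − 1 = 11.9119%
Differential = 3.9843% − 11.9119% = -7.9276% → -7.93%.

-7.93%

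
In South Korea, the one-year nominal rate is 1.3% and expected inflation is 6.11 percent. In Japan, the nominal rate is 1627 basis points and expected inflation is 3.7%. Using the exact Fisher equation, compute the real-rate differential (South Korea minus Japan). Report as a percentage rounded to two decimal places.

-16.65%

South Korea: (1 + 0.0130)/(1 + 0.0611) − 1 = -4.5330%
Japan: (1 + 0.1627)/(1 + 0.0370) − 1 = 12.1215%
Differential = -4.5330% − 12.1215% = -16.6545% → -16.65%.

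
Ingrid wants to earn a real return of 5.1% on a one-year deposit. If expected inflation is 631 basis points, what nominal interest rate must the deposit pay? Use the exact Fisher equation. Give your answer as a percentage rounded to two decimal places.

11.73%

(1 + i) = (1 + r)(1 + π) = 1.05100 × 1.06310 = 1.1173181
i = 1.1173181 − 1, so the required nominal rate is 11.73%.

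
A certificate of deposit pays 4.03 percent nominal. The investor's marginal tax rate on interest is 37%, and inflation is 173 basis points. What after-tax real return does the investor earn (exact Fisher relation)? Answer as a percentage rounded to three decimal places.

0.795%

After-tax nominal return = 4.03% × (1 − 0.37) = 2.5389%.
1 + r = 1.025389 / 1.01730 = 1.007951
After-tax real rate = 1.007951 − 1 → 0.795%.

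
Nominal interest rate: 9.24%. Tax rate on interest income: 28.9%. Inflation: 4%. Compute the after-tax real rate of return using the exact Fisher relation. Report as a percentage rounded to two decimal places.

2.47%

After-tax nominal return = 9.24% × (1 − 0.289) = 6.56964%.
1 + r = 1.0656964 / 1.04000 = 1.024708
After-tax real rate = 1.024708 − 1 → 2.47%.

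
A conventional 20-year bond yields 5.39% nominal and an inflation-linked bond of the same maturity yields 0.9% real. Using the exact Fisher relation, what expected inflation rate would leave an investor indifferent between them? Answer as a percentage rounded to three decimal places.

(1 + π) = (1 + i)/(1 + r) = 1.05390 / 1.00900 = 1.044500
Break-even inflation = 1.044500 − 1 → 4.450%.

4.450%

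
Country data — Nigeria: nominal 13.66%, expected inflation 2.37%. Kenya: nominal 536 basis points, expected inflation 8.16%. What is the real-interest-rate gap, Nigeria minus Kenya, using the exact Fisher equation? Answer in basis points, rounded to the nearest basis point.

Nigeria: (1 + 0.1366)/(1 + 0.0237) − 1 = 11.0286%
Kenya: (1 + 0.0536)/(1 + 0.0816) − 1 = -2.5888%
Differential = 11.0286% − (-2.5888%) = 13.6174% → 1362 basis points.

1362 basis points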